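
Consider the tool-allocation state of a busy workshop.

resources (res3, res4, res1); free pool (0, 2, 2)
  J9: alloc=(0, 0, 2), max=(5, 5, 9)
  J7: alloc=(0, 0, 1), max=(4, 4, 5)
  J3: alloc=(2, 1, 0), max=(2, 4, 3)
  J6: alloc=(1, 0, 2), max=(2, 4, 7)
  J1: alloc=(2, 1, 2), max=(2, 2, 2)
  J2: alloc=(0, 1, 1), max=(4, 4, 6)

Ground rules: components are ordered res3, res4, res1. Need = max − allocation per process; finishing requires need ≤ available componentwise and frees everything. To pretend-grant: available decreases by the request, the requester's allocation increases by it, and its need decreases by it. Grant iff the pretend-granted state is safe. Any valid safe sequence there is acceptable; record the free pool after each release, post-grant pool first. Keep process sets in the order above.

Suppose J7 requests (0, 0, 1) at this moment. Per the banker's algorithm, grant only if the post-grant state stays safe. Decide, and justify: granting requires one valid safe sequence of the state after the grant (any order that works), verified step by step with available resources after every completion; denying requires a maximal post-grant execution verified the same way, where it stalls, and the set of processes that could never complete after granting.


GRANT: granting preserves safety; a valid post-grant sequence is J1, J3, J7, J2, J6, J9.
Key observation: even at the reduced pool (0, 2, 1), J1 fits immediately, so safety survives the grant.
Check on the post-grant state, step by step:
  pool = (0, 2, 1)
  J1 needs (0, 1, 0) <= (0, 2, 1) -> finishes; pool += (2, 1, 2) = (2, 3, 3)
  J3 needs (0, 3, 3) <= (2, 3, 3) -> finishes; pool += (2, 1, 0) = (4, 4, 3)
  J7 needs (4, 4, 3) <= (4, 4, 3) -> finishes; pool += (0, 0, 2) = (4, 4, 5)
  J2 needs (4, 3, 5) <= (4, 4, 5) -> finishes; pool += (0, 1, 1) = (4, 5, 6)
  J6 needs (1, 4, 5) <= (4, 5, 6) -> finishes; pool += (1, 0, 2) = (5, 5, 8)
  J9 needs (5, 5, 7) <= (5, 5, 8) -> finishes; pool += (0, 0, 2) = (5, 5, 10)


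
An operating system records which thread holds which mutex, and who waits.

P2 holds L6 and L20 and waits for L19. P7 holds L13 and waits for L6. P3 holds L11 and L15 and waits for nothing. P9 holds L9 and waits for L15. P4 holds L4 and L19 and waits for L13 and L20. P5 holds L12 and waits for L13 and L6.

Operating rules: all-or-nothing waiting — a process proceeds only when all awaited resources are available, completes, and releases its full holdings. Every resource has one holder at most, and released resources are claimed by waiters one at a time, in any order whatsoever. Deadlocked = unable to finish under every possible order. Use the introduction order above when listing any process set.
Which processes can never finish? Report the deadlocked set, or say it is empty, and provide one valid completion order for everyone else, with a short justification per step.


Deadlocked set: P2, P7, P4 and P5.
Key observation: the loop P2 -> P4 -> P2 blocks itself forever; P7 is caught in further circular waits and P5 waits into the deadlock from upstream.
The rest can finish in the order P3, P9.
Walking it through:
  P3: no waits; runs immediately, freeing L11 and L15
  run P9 (all its waits — L15 — are resolved); releases L9


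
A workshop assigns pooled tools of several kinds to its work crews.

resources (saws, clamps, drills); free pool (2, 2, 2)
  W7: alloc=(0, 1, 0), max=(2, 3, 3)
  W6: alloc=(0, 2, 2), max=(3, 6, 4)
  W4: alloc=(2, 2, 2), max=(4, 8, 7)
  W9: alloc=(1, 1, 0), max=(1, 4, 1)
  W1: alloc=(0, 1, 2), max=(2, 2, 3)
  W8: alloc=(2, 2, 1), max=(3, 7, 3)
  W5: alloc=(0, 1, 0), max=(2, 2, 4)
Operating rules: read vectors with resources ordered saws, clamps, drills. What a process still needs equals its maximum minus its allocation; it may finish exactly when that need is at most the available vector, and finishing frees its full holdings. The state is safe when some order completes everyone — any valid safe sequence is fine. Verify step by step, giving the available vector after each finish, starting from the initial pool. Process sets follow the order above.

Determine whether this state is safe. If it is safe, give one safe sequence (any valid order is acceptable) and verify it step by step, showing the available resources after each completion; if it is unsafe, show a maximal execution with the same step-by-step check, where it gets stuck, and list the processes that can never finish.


SAFE — a valid safe sequence is W1, W9, W6, W4, W7, W5, W8.
Key observation: reading the order forward, W1 is the first process whose need (2, 1, 1) meets the free pool (2, 2, 2) exactly on a resource it requests.
Step-by-step check:
  pool = (2, 2, 2)
  W1: need (2, 1, 1) fits (2, 2, 2); releases (0, 1, 2), pool now (2, 3, 4)
  W9: need (0, 3, 1) fits (2, 3, 4); releases (1, 1, 0), pool now (3, 4, 4)
  W6: need (3, 4, 2) fits (3, 4, 4); releases (0, 2, 2), pool now (3, 6, 6)
  W4: need (2, 6, 5) fits (3, 6, 6); releases (2, 2, 2), pool now (5, 8, 8)
  W7: need (2, 2, 3) fits (5, 8, 8); releases (0, 1, 0), pool now (5, 9, 8)
  W5: need (2, 1, 4) fits (5, 9, 8); releases (0, 1, 0), pool now (5, 10, 8)
  W8: need (1, 5, 2) fits (5, 10, 8); releases (2, 2, 1), pool now (7, 12, 9)


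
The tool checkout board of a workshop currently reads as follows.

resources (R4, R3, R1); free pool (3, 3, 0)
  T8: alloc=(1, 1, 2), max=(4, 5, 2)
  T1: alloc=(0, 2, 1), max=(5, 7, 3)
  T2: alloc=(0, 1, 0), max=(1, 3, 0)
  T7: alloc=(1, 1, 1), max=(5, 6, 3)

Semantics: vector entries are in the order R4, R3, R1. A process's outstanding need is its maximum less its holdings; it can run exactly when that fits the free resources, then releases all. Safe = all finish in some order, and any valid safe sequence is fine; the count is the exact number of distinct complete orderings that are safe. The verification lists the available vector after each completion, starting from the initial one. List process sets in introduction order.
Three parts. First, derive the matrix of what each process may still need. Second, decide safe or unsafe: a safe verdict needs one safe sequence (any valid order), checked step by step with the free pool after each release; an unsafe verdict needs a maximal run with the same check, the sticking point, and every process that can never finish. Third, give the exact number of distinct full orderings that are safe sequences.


(1) Need matrix, components ordered R4, R3, R1:
  T8: (3, 4, 0)
  T1: (5, 5, 2)
  T2: (1, 2, 0)
  T7: (4, 5, 2)
(2) SAFE. One safe sequence: T2, T8, T7, T1.
Key observation: reading the order forward, T8 is the first process whose need (3, 4, 0) meets the free pool (3, 4, 0) exactly on a resource it requests.
Check, step by step:
  pool = (3, 3, 0)
  T2 needs (1, 2, 0) <= (3, 3, 0) -> finishes; pool += (0, 1, 0) = (3, 4, 0)
  T8 needs (3, 4, 0) <= (3, 4, 0) -> finishes; pool += (1, 1, 2) = (4, 5, 2)
  T7 needs (4, 5, 2) <= (4, 5, 2) -> finishes; pool += (1, 1, 1) = (5, 6, 3)
  T1 needs (5, 5, 2) <= (5, 6, 3) -> finishes; pool += (0, 2, 1) = (5, 8, 4)
(3) The exact count: 1 of the possible complete orderings is a safe sequence.


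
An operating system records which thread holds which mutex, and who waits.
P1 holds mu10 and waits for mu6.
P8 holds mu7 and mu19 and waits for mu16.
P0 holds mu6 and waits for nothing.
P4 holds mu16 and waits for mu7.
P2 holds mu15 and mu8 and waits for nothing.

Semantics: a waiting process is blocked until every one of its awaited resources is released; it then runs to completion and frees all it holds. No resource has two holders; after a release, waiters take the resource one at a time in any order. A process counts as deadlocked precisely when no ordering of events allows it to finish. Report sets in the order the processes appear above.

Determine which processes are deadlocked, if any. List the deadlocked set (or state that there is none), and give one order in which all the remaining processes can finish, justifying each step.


Deadlocked set: P8 and P4.
Key observation: nobody on the ring P8 -> P4 -> P8 can start until another member finishes, which never happens; no other process is dragged down with it.
A valid finishing order for the others: P0, P1, P2.
Check, step by step:
  P0 waits on nothing -> runs at once and releases mu6
  P1 waits on mu6 — all released -> runs and releases mu10
  P2 waits on nothing -> runs at once and releases mu15 and mu8


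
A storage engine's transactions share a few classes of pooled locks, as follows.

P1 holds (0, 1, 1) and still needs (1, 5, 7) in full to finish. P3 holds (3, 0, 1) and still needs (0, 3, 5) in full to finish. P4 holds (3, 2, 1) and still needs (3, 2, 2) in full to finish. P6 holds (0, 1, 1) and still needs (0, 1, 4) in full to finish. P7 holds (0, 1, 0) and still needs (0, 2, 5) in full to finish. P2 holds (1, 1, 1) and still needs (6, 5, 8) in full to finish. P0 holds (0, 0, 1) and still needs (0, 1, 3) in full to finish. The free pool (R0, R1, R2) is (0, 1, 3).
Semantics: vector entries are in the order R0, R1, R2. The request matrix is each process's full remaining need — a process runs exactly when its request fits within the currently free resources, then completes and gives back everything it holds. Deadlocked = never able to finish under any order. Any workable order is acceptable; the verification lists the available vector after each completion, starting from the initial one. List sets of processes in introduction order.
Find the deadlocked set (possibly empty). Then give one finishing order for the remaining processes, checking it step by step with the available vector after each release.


No process is deadlocked.
Key observation: no deadlock: P0 fits now, and the freed resources carry the rest through.
One completion order for the rest: P0, P6, P7, P3, P4, P1, P2. Walking it through:
  pool = (0, 1, 3)
  P0 needs (0, 1, 3) <= (0, 1, 3) -> finishes; pool += (0, 0, 1) = (0, 1, 4)
  P6 needs (0, 1, 4) <= (0, 1, 4) -> finishes; pool += (0, 1, 1) = (0, 2, 5)
  P7 needs (0, 2, 5) <= (0, 2, 5) -> finishes; pool += (0, 1, 0) = (0, 3, 5)
  P3 needs (0, 3, 5) <= (0, 3, 5) -> finishes; pool += (3, 0, 1) = (3, 3, 6)
  P4 needs (3, 2, 2) <= (3, 3, 6) -> finishes; pool += (3, 2, 1) = (6, 5, 7)
  P1 needs (1, 5, 7) <= (6, 5, 7) -> finishes; pool += (0, 1, 1) = (6, 6, 8)
  P2 needs (6, 5, 8) <= (6, 6, 8) -> finishes; pool += (1, 1, 1) = (7, 7, 9)


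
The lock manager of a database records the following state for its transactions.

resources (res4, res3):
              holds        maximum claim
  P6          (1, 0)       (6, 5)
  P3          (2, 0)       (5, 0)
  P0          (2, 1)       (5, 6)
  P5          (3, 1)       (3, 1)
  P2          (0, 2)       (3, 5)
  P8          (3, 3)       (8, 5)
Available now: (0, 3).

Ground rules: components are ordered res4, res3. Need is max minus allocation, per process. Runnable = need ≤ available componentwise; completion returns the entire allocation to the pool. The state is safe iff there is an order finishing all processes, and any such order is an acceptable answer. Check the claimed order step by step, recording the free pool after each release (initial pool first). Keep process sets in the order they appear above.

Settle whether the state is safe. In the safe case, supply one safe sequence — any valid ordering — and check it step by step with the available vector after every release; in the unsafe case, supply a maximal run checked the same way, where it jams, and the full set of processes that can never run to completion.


The state is SAFE; one workable sequence: P5, P3, P8, P6, P0, P2.
Key observation: at P3 the run first touches a limit — (3, 0) against (3, 4), exact on a resource it actually requests.
Walking it through:
  pool = (0, 3)
  P5: need (0, 0) fits (0, 3); releases (3, 1), pool now (3, 4)
  P3: need (3, 0) fits (3, 4); releases (2, 0), pool now (5, 4)
  P8: need (5, 2) fits (5, 4); releases (3, 3), pool now (8, 7)
  P6: need (5, 5) fits (8, 7); releases (1, 0), pool now (9, 7)
  P0: need (3, 5) fits (9, 7); releases (2, 1), pool now (11, 8)
  P2: need (3, 3) fits (11, 8); releases (0, 2), pool now (11, 10)


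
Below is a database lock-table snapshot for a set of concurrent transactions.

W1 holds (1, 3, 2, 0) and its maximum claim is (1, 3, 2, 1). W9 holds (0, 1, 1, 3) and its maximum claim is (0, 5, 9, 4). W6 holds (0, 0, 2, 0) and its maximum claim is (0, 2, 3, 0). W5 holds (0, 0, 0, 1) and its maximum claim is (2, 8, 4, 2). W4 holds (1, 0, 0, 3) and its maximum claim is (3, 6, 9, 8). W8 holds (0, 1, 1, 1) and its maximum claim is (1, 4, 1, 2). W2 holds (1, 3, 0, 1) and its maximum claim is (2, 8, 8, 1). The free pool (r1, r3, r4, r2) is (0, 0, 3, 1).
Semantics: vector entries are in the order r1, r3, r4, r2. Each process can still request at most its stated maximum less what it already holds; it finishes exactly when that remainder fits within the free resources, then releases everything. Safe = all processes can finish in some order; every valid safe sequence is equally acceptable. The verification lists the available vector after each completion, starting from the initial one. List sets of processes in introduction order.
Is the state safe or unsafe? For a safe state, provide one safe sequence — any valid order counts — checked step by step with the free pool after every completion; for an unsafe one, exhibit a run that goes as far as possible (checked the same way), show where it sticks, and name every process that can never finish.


SAFE. One safe sequence: W1, W6, W8, W9, W2, W5, W4.
Key observation: W1 is the earliest step where a requested resource binds exactly: need (0, 0, 0, 1), pool (0, 0, 3, 1) at its turn.
Verifying each step:
  pool = (0, 0, 3, 1)
  W1: need (0, 0, 0, 1) fits (0, 0, 3, 1); releases (1, 3, 2, 0), pool now (1, 3, 5, 1)
  W6: need (0, 2, 1, 0) fits (1, 3, 5, 1); releases (0, 0, 2, 0), pool now (1, 3, 7, 1)
  W8: need (1, 3, 0, 1) fits (1, 3, 7, 1); releases (0, 1, 1, 1), pool now (1, 4, 8, 2)
  W9: need (0, 4, 8, 1) fits (1, 4, 8, 2); releases (0, 1, 1, 3), pool now (1, 5, 9, 5)
  W2: need (1, 5, 8, 0) fits (1, 5, 9, 5); releases (1, 3, 0, 1), pool now (2, 8, 9, 6)
  W5: need (2, 8, 4, 1) fits (2, 8, 9, 6); releases (0, 0, 0, 1), pool now (2, 8, 9, 7)
  W4: need (2, 6, 9, 5) fits (2, 8, 9, 7); releases (1, 0, 0, 3), pool now (3, 8, 9, 10)


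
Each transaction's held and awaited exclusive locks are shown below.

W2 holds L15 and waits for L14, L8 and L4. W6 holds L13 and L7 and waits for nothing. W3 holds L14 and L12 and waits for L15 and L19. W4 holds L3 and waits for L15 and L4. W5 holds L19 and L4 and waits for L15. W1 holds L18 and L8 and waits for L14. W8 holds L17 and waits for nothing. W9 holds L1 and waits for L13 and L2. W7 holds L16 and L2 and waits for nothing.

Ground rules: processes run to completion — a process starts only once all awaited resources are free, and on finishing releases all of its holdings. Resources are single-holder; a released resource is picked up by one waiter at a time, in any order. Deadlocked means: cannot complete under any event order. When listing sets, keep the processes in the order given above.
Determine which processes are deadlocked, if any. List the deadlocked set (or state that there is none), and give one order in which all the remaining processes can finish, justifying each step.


The deadlocked set is W2, W3, W4, W5 and W1.
Key observation: nobody on the ring W2 -> W3 -> W2 can start until another member finishes, which never happens; W5 and W1 are caught in further circular waits and W4 waits into the deadlock from upstream.
One completion order for the rest: W6, W7, W9, W8.
Check, step by step:
  run W6 (it waits on nothing); releases L13 and L7
  run W7 (it waits on nothing); releases L16 and L2
  W9 waits on L13 and L2 — all released -> runs and releases L1
  run W8 (it waits on nothing); releases L17


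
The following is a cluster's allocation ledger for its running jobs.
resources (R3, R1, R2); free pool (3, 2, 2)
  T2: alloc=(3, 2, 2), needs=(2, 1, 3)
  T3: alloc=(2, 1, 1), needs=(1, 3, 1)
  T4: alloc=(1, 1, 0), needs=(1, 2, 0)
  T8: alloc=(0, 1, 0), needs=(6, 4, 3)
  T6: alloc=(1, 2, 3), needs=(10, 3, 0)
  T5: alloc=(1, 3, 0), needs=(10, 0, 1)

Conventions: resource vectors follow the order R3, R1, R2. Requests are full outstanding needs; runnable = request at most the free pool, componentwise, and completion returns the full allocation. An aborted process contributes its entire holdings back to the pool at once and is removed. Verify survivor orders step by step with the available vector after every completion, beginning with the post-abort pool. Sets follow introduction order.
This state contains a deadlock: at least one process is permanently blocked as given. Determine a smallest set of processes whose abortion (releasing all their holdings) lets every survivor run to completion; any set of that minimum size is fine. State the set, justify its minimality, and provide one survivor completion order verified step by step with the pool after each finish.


The answer: abort T5.
Key observation: T6 was stuck for good until T5 gave back (1, 3, 0); in the order shown it finishes at step 5.
Minimality: the empty abort set fails — the state is deadlocked as it stands.
Survivors finish in the order: T3, T2, T8, T4, T6. Verifying each step (pool after the aborts first):
  pool = (4, 5, 2)
  T3: need (1, 3, 1) fits (4, 5, 2); releases (2, 1, 1), pool now (6, 6, 3)
  T2: need (2, 1, 3) fits (6, 6, 3); releases (3, 2, 2), pool now (9, 8, 5)
  T8: need (6, 4, 3) fits (9, 8, 5); releases (0, 1, 0), pool now (9, 9, 5)
  T4: need (1, 2, 0) fits (9, 9, 5); releases (1, 1, 0), pool now (10, 10, 5)
  T6: need (10, 3, 0) fits (10, 10, 5); releases (1, 2, 3), pool now (11, 12, 8)


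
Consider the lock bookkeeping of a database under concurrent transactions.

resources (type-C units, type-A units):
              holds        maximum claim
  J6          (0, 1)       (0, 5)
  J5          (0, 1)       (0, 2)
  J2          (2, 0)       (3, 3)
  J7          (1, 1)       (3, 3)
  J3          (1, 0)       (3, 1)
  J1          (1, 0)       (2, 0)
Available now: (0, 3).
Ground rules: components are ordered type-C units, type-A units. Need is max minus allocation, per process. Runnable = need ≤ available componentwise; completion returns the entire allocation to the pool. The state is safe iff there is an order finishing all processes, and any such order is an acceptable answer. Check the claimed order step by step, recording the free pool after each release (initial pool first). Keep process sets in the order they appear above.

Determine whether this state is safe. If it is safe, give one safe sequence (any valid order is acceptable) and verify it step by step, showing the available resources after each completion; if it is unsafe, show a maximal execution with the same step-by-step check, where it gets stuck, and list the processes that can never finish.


The state is UNSAFE.
Key observation: the pool after J5, J6 is (0, 5); every surviving request exceeds it in type-C units, so progress ends there.
A maximal execution: J5, J6 — then nothing else fits. Verifying each step:
  pool = (0, 3)
  run J5 (needs (0, 1), free (0, 3)); after release of (0, 1) the pool is (0, 4)
  run J6 (needs (0, 4), free (0, 4)); after release of (0, 1) the pool is (0, 5)
  J2 still needs (1, 3) but only (0, 5) is free — short on type-C units
  J7 still needs (2, 2) but only (0, 5) is free — short on type-C units
  J3 still needs (2, 1) but only (0, 5) is free — short on type-C units
  J1 still needs (1, 0) but only (0, 5) is free — short on type-C units
Never able to finish: J2, J7, J3 and J1.


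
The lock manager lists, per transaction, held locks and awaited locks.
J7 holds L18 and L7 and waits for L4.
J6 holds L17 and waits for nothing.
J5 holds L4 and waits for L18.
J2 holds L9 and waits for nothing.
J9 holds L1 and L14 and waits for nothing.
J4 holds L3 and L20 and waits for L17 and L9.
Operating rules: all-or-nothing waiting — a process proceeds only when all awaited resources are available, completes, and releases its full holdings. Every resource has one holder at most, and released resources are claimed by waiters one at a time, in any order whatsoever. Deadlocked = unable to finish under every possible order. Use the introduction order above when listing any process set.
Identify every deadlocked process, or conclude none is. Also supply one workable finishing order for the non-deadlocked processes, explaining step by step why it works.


Deadlocked: J7 and J5.
Key observation: the waits loop around J7 -> J5 -> J7 with no way out; no other process is dragged down with it.
A valid finishing order for the others: J2, J6, J4, J9.
Verifying each step:
  J2 waits on nothing -> runs at once and releases L9
  J6 waits on nothing -> runs at once and releases L17
  J4 waits on L17 and L9 — all released -> runs and releases L3 and L20
  J9 waits on nothing -> runs at once and releases L1 and L14


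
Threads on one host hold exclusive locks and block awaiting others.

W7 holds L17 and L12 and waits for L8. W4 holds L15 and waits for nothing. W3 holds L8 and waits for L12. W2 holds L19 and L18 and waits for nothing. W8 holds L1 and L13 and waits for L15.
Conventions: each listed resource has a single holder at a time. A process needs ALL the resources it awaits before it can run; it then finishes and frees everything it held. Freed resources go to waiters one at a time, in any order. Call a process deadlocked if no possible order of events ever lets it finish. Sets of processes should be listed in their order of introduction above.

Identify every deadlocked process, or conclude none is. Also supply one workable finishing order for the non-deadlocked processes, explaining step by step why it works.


Deadlocked set: W7 and W3.
Key observation: W7 -> W3 -> W7 is a circular wait — nothing in it can go first; no other process is dragged down with it.
One completion order for the rest: W4, W2, W8.
Walking it through:
  W4 waits on nothing -> runs at once and releases L15
  W2 waits on nothing -> runs at once and releases L19 and L18
  run W8 (all its waits — L15 — are resolved); releases L1 and L13


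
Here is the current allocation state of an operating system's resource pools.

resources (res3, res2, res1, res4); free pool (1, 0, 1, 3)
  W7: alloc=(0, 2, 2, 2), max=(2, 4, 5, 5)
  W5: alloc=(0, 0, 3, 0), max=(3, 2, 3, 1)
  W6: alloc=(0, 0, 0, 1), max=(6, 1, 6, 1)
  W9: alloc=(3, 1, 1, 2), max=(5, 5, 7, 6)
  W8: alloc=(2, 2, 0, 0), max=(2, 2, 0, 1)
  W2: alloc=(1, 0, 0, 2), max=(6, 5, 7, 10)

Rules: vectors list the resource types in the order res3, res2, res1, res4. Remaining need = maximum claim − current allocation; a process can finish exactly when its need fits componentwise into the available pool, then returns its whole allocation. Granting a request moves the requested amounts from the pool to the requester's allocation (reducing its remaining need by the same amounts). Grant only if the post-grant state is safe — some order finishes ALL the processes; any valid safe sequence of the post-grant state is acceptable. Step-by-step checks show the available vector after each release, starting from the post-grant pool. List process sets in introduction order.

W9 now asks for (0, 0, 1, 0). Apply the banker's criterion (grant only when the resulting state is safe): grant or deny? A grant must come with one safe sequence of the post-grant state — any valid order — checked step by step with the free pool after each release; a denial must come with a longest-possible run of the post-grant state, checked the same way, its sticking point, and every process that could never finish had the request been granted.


GRANT: granting preserves safety; a valid post-grant sequence is W8, W5, W7, W9, W6, W2.
Key observation: even at the reduced pool (1, 0, 0, 3), W8 fits immediately, so safety survives the grant.
Verifying the post-grant state step by step:
  pool = (1, 0, 0, 3)
  W8: need (0, 0, 0, 1) fits (1, 0, 0, 3); releases (2, 2, 0, 0), pool now (3, 2, 0, 3)
  W5: need (3, 2, 0, 1) fits (3, 2, 0, 3); releases (0, 0, 3, 0), pool now (3, 2, 3, 3)
  W7: need (2, 2, 3, 3) fits (3, 2, 3, 3); releases (0, 2, 2, 2), pool now (3, 4, 5, 5)
  W9: need (2, 4, 5, 4) fits (3, 4, 5, 5); releases (3, 1, 2, 2), pool now (6, 5, 7, 7)
  W6: need (6, 1, 6, 0) fits (6, 5, 7, 7); releases (0, 0, 0, 1), pool now (6, 5, 7, 8)
  W2: need (5, 5, 7, 8) fits (6, 5, 7, 8); releases (1, 0, 0, 2), pool now (7, 5, 7, 10)


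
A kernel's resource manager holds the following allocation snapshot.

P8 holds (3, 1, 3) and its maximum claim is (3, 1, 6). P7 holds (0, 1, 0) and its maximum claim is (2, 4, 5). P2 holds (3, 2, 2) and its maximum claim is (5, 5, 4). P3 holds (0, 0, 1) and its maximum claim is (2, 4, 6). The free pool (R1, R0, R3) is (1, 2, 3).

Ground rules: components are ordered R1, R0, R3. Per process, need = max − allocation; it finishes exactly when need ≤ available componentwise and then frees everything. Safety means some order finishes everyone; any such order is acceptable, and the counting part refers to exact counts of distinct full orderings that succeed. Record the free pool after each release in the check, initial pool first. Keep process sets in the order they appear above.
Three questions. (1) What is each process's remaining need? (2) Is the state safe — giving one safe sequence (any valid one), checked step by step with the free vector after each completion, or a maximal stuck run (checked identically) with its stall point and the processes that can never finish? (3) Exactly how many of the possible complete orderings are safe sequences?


(1) Need matrix, components ordered R1, R0, R3:
  P8: (0, 0, 3)
  P7: (2, 3, 5)
  P2: (2, 3, 2)
  P3: (2, 4, 5)
(2) SAFE — a valid safe sequence is P8, P2, P7, P3.
Key observation: at P8 the run first touches a limit — (0, 0, 3) against (1, 2, 3), exact on a resource it actually requests.
Check, step by step:
  pool = (1, 2, 3)
  P8 needs (0, 0, 3) <= (1, 2, 3) -> finishes; pool += (3, 1, 3) = (4, 3, 6)
  P2 needs (2, 3, 2) <= (4, 3, 6) -> finishes; pool += (3, 2, 2) = (7, 5, 8)
  P7 needs (2, 3, 5) <= (7, 5, 8) -> finishes; pool += (0, 1, 0) = (7, 6, 8)
  P3 needs (2, 4, 5) <= (7, 6, 8) -> finishes; pool += (0, 0, 1) = (7, 6, 9)
(3) The exact count: 4 of the possible complete orderings are safe sequences.


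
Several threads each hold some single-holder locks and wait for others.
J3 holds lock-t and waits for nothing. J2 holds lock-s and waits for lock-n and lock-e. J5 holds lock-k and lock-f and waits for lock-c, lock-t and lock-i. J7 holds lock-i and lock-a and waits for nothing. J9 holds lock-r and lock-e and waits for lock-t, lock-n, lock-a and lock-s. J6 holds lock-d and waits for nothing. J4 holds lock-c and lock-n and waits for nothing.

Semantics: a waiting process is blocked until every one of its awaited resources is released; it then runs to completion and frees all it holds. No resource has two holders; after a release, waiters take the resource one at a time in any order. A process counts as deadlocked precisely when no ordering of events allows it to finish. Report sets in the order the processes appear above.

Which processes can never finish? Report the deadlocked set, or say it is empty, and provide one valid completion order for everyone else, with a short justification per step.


The deadlocked set is J2 and J9.
Key observation: the loop J2 -> J9 -> J2 blocks itself forever; no other process is dragged down with it.
The rest can finish in the order J3, J6, J4, J7, J5.
Check, step by step:
  J3: no waits; runs immediately, freeing lock-t
  J6: no waits; runs immediately, freeing lock-d
  J4: no waits; runs immediately, freeing lock-c and lock-n
  J7: no waits; runs immediately, freeing lock-i and lock-a
  J5 waits on lock-c, lock-t and lock-i — all released -> runs and releases lock-k and lock-f


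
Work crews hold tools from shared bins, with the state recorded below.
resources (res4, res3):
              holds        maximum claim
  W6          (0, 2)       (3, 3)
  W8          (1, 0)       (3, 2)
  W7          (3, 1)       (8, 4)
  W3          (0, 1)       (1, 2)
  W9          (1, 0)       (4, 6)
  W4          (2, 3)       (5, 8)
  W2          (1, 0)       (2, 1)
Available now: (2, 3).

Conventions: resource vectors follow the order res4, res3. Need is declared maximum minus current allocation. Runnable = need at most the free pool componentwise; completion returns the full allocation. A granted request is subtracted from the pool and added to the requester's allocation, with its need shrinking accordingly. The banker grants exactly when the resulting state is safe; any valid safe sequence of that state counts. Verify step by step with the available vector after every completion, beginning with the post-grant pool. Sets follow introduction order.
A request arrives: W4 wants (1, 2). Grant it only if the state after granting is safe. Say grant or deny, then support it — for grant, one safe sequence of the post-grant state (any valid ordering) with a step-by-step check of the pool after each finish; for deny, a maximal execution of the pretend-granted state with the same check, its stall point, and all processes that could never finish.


GRANT. The post-grant state is safe; one safe sequence: W2, W3, W8, W6, W4, W7, W9.
Key observation: the grant leaves (1, 1) free — enough for W2, whose release restarts the cascade.
Check on the post-grant state, step by step:
  pool = (1, 1)
  W2: need (1, 1) fits (1, 1); releases (1, 0), pool now (2, 1)
  W3: need (1, 1) fits (2, 1); releases (0, 1), pool now (2, 2)
  W8: need (2, 2) fits (2, 2); releases (1, 0), pool now (3, 2)
  W6: need (3, 1) fits (3, 2); releases (0, 2), pool now (3, 4)
  W4: need (2, 3) fits (3, 4); releases (3, 5), pool now (6, 9)
  W7: need (5, 3) fits (6, 9); releases (3, 1), pool now (9, 10)
  W9: need (3, 6) fits (9, 10); releases (1, 0), pool now (10, 10)


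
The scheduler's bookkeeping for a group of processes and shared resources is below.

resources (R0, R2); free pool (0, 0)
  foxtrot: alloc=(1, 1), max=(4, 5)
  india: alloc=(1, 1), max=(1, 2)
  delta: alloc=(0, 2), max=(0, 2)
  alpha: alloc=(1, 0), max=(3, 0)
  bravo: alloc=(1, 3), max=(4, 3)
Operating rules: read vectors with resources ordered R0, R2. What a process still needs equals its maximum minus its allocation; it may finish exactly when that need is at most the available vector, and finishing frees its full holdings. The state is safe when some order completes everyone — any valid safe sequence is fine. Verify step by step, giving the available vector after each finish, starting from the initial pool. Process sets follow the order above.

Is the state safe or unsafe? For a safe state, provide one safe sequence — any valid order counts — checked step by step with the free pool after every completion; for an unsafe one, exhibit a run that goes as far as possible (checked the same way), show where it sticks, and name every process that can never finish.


UNSAFE.
Key observation: no order helps: past delta, india, the free pool tops out at (1, 3), below what each blocked process needs in R0.
A maximal execution: delta, india — then nothing else fits. Step-by-step check:
  pool = (0, 0)
  delta: need (0, 0) fits (0, 0); releases (0, 2), pool now (0, 2)
  india: need (0, 1) fits (0, 2); releases (1, 1), pool now (1, 3)
  blocked: foxtrot wants (3, 4), pool (1, 3) — not enough R0 and R2
  blocked: alpha wants (2, 0), pool (1, 3) — not enough R0
  blocked: bravo wants (3, 0), pool (1, 3) — not enough R0
Permanently blocked: foxtrot, alpha and bravo.


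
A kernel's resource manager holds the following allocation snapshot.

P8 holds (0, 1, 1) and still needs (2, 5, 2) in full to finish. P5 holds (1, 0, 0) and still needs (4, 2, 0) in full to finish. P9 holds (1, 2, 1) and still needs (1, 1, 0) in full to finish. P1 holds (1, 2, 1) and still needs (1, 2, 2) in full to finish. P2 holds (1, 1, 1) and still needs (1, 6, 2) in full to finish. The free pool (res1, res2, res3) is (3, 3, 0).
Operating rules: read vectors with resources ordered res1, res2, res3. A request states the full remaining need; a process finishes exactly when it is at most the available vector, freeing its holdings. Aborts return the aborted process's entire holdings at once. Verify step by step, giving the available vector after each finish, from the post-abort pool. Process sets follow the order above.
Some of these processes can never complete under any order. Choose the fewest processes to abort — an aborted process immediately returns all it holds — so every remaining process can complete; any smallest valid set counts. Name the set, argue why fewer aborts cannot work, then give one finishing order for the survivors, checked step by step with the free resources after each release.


Abort P2.
Key observation: the deadlocked P1 becomes finishable only because P2 released (1, 1, 1); it completes at step 3 below.
No smaller set exists: with zero aborts the deadlock remains.
Survivors finish in the order: P5, P9, P1, P8. Step-by-step check (pool after the aborts first):
  pool = (4, 4, 1)
  run P5 (needs (4, 2, 0), free (4, 4, 1)); after release of (1, 0, 0) the pool is (5, 4, 1)
  run P9 (needs (1, 1, 0), free (5, 4, 1)); after release of (1, 2, 1) the pool is (6, 6, 2)
  run P1 (needs (1, 2, 2), free (6, 6, 2)); after release of (1, 2, 1) the pool is (7, 8, 3)
  run P8 (needs (2, 5, 2), free (7, 8, 3)); after release of (0, 1, 1) the pool is (7, 9, 4)


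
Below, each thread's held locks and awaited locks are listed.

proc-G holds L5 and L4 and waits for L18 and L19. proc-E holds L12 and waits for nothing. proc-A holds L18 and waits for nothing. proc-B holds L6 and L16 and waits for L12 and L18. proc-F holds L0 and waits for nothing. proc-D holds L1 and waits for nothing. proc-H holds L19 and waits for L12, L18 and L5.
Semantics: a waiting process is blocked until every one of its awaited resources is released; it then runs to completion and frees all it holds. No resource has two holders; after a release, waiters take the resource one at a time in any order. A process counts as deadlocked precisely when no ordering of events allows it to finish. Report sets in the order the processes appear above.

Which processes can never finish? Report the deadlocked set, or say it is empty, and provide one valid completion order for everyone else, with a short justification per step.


Deadlocked: proc-G and proc-H.
Key observation: the loop proc-G -> proc-H -> proc-G blocks itself forever; no other process is dragged down with it.
One completion order for the rest: proc-A, proc-D, proc-F, proc-E, proc-B.
Walking it through:
  run proc-A (it waits on nothing); releases L18
  run proc-D (it waits on nothing); releases L1
  run proc-F (it waits on nothing); releases L0
  run proc-E (it waits on nothing); releases L12
  proc-B: everything it awaited (L12 and L18) is free; runs, freeing L6 and L16


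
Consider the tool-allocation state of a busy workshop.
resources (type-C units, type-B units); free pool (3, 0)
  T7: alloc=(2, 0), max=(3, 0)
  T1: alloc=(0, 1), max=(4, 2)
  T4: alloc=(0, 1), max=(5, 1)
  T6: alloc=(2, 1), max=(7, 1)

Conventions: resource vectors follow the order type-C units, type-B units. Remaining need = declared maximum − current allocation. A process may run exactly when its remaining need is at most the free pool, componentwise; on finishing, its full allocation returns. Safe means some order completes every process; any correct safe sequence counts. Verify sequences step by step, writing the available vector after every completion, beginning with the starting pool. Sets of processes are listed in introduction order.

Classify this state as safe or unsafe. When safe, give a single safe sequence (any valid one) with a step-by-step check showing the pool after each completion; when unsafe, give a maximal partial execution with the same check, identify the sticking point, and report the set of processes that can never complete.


SAFE, for example via the order T7, T6, T4, T1.
Key observation: T6 is the earliest step where a requested resource binds exactly: need (5, 0), pool (5, 0) at its turn.
Walking it through:
  pool = (3, 0)
  run T7 (needs (1, 0), free (3, 0)); after release of (2, 0) the pool is (5, 0)
  run T6 (needs (5, 0), free (5, 0)); after release of (2, 1) the pool is (7, 1)
  run T4 (needs (5, 0), free (7, 1)); after release of (0, 1) the pool is (7, 2)
  run T1 (needs (4, 1), free (7, 2)); after release of (0, 1) the pool is (7, 3)


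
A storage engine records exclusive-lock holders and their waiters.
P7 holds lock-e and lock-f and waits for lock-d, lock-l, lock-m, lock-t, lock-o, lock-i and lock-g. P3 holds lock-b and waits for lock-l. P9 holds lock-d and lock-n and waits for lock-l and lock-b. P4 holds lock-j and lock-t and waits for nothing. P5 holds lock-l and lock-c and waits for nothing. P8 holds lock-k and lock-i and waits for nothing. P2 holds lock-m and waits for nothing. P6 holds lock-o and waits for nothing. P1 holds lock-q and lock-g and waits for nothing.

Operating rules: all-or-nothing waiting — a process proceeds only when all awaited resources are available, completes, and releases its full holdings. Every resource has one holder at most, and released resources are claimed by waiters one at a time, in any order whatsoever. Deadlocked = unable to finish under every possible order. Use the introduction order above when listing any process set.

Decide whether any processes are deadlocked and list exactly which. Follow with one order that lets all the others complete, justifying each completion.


The deadlocked set is empty.
Key observation: the wait graph is acyclic; completion cascades from the unblocked processes through everyone else.
One completion order for the rest: P5, P8, P4, P1, P2, P3, P9, P6, P7.
Check, step by step:
  P5 waits on nothing -> runs at once and releases lock-l and lock-c
  P8 waits on nothing -> runs at once and releases lock-k and lock-i
  P4 waits on nothing -> runs at once and releases lock-j and lock-t
  P1 waits on nothing -> runs at once and releases lock-q and lock-g
  P2 waits on nothing -> runs at once and releases lock-m
  P3 waits on lock-l — all released -> runs and releases lock-b
  P9 waits on lock-l and lock-b — all released -> runs and releases lock-d and lock-n
  P6 waits on nothing -> runs at once and releases lock-o
  P7 waits on lock-d, lock-l, lock-m, lock-t, lock-o, lock-i and lock-g — all released -> runs and releases lock-e and lock-f


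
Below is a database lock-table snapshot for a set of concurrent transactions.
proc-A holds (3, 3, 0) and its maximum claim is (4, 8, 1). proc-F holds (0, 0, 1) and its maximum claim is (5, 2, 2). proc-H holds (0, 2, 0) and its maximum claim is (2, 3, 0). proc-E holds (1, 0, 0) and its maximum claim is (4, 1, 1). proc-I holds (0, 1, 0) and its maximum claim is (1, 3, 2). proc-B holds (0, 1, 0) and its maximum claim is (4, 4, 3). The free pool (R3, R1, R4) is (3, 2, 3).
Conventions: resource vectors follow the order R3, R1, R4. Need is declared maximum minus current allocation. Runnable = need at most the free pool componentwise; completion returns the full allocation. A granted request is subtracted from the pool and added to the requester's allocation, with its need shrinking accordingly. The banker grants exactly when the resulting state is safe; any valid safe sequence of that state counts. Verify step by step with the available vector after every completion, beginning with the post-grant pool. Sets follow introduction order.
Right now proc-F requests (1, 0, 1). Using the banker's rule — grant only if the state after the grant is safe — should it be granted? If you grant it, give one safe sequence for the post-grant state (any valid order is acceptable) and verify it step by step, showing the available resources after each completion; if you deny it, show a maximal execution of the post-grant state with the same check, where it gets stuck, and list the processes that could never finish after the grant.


GRANT. The post-grant state is safe; one safe sequence: proc-I, proc-H, proc-A, proc-F, proc-B, proc-E.
Key observation: with (2, 2, 2) left after the transfer, proc-I can run at once — the state stays safe.
Check on the post-grant state, step by step:
  pool = (2, 2, 2)
  run proc-I (needs (1, 2, 2), free (2, 2, 2)); after release of (0, 1, 0) the pool is (2, 3, 2)
  run proc-H (needs (2, 1, 0), free (2, 3, 2)); after release of (0, 2, 0) the pool is (2, 5, 2)
  run proc-A (needs (1, 5, 1), free (2, 5, 2)); after release of (3, 3, 0) the pool is (5, 8, 2)
  run proc-F (needs (4, 2, 0), free (5, 8, 2)); after release of (1, 0, 2) the pool is (6, 8, 4)
  run proc-B (needs (4, 3, 3), free (6, 8, 4)); after release of (0, 1, 0) the pool is (6, 9, 4)
  run proc-E (needs (3, 1, 1), free (6, 9, 4)); after release of (1, 0, 0) the pool is (7, 9, 4)
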